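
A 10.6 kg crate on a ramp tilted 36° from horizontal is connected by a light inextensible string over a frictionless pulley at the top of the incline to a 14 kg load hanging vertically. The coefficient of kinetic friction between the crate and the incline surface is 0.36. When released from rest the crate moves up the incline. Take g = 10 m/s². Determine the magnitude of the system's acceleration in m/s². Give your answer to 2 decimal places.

1.90 m/s²

For the crate on the incline: the weight component along the slope is m₁g sin 36° = 10.6 × 10 × 0.5878 = 62.307 N and the normal force is N = m₁g cos 36° = 85.756 N.
Kinetic friction opposes the crate's motion up the incline: f = μN = 0.36 × 85.756 = 30.872 N acting down the slope.
Newton's second law for the crate (up-slope positive): T − 62.307 − 30.872 = 10.6 a. For the hanging load (downward positive): 14 × 10 − T = 14 a.
Adding the two equations eliminates T: 46.821 = 24.6 a, so a = 1.9033 m/s².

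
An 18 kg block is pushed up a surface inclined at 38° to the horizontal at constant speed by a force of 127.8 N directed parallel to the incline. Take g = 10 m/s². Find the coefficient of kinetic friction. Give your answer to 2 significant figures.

At constant speed ΣF = 0 along the incline. The applied 127.8 N acts up the slope; the weight component mg sin 38° = 110.819 N and kinetic friction μN both act down the slope.
So 127.8 = 110.819 + μ × 141.842, giving μ = (127.8 − 110.819) / 141.842 = 0.1197.

0.12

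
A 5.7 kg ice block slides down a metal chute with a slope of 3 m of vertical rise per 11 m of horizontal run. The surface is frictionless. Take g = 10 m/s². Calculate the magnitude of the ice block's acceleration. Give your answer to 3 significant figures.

Resolving the weight along the incline: the component pulling the ice block down the slope is mg sin 15.26° = 5.7 × 10 × 0.2631 = 14.997 N, and the normal force is N = mg cos 15.26° = 5.7 × 10 × 0.9648 = 54.994 N.
With no friction the net force along the incline is 14.997 N, so a = g sin 15.26° = 14.997 / 5.7 = 2.6311 m/s².

2.63 m/s²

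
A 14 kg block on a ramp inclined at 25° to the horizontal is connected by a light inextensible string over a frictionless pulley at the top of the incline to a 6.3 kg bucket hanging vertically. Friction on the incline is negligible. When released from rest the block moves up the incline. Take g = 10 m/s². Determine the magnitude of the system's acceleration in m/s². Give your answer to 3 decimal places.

For the block on the incline: the weight component along the slope is m₁g sin 25° = 14 × 10 × 0.4226 = 59.164 N and the normal force is N = m₁g cos 25° = 126.883 N.
Newton's second law for the block (up-slope positive): T − 59.164 = 14 a. For the hanging bucket (downward positive): 6.3 × 10 − T = 6.3 a.
Adding the two equations eliminates T: 3.836 = 20.3 a, so a = 0.1890 m/s².

0.189 m/s²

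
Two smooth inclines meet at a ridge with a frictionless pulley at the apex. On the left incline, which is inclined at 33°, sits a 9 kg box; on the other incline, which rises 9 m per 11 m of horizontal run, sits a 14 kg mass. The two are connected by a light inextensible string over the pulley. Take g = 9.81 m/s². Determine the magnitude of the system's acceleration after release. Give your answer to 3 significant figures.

1.69 m/s²

Resolve each weight along its own incline: the 9 kg mass has component 9 × 9.81 × sin 33° = 48.086 N down its slope, and the 14 kg mass has 14 × 9.81 × sin 39.29° = 86.969 N down its slope.
The 14 kg side's 86.969 N exceeds the other side's 48.086 N, so that mass slides down and the 9 kg mass slides up. Taking that direction as positive, Newton's second law for the whole system gives 86.969 − 48.086 = (9 + 14) a, so a = 38.883 / 23 = 1.6906 m/s².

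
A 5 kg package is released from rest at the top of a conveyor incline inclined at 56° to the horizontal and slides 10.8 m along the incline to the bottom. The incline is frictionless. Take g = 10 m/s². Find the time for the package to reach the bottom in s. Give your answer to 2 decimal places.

1.61 s

The weight component along the incline is mg sin 56° = 41.452 N and the normal force is N = mg cos 56° = 27.960 N.
With no friction, a = g sin 56° = 8.2904 m/s².
Starting from rest, L = ½at², so t = √(2L/a) = √(2 × 10.8 / 8.2904) = 1.6141 s.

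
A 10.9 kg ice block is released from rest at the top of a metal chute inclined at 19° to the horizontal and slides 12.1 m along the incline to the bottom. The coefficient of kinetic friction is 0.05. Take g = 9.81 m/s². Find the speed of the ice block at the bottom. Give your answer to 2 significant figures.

The weight component along the incline is mg sin 19° = 34.813 N and the normal force is N = mg cos 19° = 101.103 N.
Friction up the slope is f = μN = 0.05 × 101.103 = 5.055 N, so the net downslope force is 34.813 − 5.055 = 29.758 N and a = 29.758 / 10.9 = 2.7301 m/s².
Starting from rest over a distance of 12.1 m, v² = 2aL = 2 × 2.7301 × 12.1 = 66.0684, so v = 8.1282 m/s.

8.1 m/s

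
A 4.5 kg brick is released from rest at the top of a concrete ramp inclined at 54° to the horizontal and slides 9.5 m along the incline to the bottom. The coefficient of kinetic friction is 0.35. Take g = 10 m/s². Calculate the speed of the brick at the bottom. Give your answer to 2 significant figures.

11 m/s

The weight component along the incline is mg sin 54° = 36.406 N and the normal force is N = mg cos 54° = 26.450 N.
Friction up the slope is f = μN = 0.35 × 26.450 = 9.257 N, so the net downslope force is 36.406 − 9.257 = 27.149 N and a = 27.149 / 4.5 = 6.0331 m/s².
Starting from rest over a distance of 9.5 m, v² = 2aL = 2 × 6.0331 × 9.5 = 114.6289, so v = 10.7065 m/s.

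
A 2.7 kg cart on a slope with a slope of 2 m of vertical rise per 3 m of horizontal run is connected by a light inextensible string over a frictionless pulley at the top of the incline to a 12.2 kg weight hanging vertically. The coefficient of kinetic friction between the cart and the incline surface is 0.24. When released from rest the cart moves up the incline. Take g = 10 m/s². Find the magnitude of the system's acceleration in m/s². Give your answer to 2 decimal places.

For the cart on the incline: the weight component along the slope is m₁g sin 33.69° = 2.7 × 10 × 0.5547 = 14.977 N and the normal force is N = m₁g cos 33.69° = 22.465 N.
Kinetic friction opposes the cart's motion up the incline: f = μN = 0.24 × 22.465 = 5.392 N acting down the slope.
Newton's second law for the cart (up-slope positive): T − 14.977 − 5.392 = 2.7 a. For the hanging weight (downward positive): 12.2 × 10 − T = 12.2 a.
Adding the two equations eliminates T: 101.631 = 14.9 a, so a = 6.8209 m/s².

6.82 m/s²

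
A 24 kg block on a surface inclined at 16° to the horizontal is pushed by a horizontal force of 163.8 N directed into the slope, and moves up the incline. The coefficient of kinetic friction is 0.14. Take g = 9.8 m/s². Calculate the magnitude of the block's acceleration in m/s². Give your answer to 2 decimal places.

The horizontal push has components F cos 16° = 163.8 × 0.9613 = 157.461 N up the incline and F sin 16° = 163.8 × 0.2756 = 45.143 N pressing into the surface.
The normal force is therefore N = mg cos 16° + F sin 16° = 226.098 + 45.143 = 271.241 N, and kinetic friction down the slope is μN = 0.14 × 271.241 = 37.974 N.
Along the incline: F cos 16° − mg sin 16° − μN = ma, so 157.461 − 64.821 − 37.974 = 24 a, giving a = 2.2778 m/s².

2.28 m/s²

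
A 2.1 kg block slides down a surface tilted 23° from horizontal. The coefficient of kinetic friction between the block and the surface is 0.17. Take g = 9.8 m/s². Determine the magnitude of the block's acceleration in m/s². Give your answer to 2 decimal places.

2.30 m/s²

Resolving the weight along the incline: the component pulling the block down the slope is mg sin 23° = 2.1 × 9.8 × 0.3907 = 8.041 N, and the normal force is N = mg cos 23° = 2.1 × 9.8 × 0.9205 = 18.944 N.
Kinetic friction acts up the slope with magnitude f = μN = 0.17 × 18.944 = 3.220 N.
Net force along the incline is 8.041 − 3.220 = 4.821 N, so a = 4.821 / 2.1 = 2.2957 m/s².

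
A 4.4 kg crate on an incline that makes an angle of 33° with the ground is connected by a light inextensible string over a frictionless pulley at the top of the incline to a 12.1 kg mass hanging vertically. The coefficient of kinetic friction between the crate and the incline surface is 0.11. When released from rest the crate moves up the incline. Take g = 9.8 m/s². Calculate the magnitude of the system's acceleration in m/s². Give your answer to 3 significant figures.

5.52 m/s²

For the crate on the incline: the weight component along the slope is m₁g sin 33° = 4.4 × 9.8 × 0.5446 = 23.483 N and the normal force is N = m₁g cos 33° = 36.163 N.
Kinetic friction opposes the crate's motion up the incline: f = μN = 0.11 × 36.163 = 3.978 N acting down the slope.
Newton's second law for the crate (up-slope positive): T − 23.483 − 3.978 = 4.4 a. For the hanging mass (downward positive): 12.1 × 9.8 − T = 12.1 a.
Adding the two equations eliminates T: 91.119 = 16.5 a, so a = 5.5224 m/s².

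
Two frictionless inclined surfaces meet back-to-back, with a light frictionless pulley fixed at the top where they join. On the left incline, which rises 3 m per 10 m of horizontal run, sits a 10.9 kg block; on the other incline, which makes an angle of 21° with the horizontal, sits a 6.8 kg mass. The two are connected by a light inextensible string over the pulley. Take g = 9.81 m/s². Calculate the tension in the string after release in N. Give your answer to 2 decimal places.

Resolve each weight along its own incline: the 10.9 kg mass has component 10.9 × 9.81 × sin 16.70° = 30.726 N down its slope, and the 6.8 kg mass has 6.8 × 9.81 × sin 21° = 23.906 N down its slope.
The 10.9 kg side's 30.726 N exceeds the other side's 23.906 N, so that mass slides down and the 6.8 kg mass slides up. Taking that direction as positive, Newton's second law for the whole system gives 30.726 − 23.906 = (10.9 + 6.8) a, so a = 6.820 / 17.7 = 0.3853 m/s².
For the 6.8 kg mass (up-slope positive): T − 23.906 = 6.8 × 0.3853, so T = 26.526 N.

26.53 N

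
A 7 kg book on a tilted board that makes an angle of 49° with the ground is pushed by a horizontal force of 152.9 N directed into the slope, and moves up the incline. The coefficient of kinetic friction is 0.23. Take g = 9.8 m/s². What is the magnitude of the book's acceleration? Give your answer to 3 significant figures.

1.66 m/s²

The horizontal push has components F cos 49° = 152.9 × 0.6561 = 100.318 N up the incline and F sin 49° = 152.9 × 0.7547 = 115.394 N pressing into the surface.
The normal force is therefore N = mg cos 49° + F sin 49° = 45.008 + 115.394 = 160.402 N, and kinetic friction down the slope is μN = 0.23 × 160.402 = 36.892 N.
Along the incline: F cos 49° − mg sin 49° − μN = ma, so 100.318 − 51.772 − 36.892 = 7 a, giving a = 1.6649 m/s².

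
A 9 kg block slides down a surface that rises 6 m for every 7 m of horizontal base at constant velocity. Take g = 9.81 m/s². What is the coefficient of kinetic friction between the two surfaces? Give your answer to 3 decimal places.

At constant velocity the net force along the incline is zero: mg sin 40.60° = μ mg cos 40.60°.
So μ = tan 40.60° = 0.6508 / 0.7593 = 0.8571.

0.857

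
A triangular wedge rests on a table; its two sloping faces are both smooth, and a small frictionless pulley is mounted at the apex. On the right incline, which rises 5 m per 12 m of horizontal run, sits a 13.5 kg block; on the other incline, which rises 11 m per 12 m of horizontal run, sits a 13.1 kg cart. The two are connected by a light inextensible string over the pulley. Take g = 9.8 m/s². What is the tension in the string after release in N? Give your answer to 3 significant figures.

69.1 N

Resolve each weight along its own incline: the 13.5 kg mass has component 13.5 × 9.8 × sin 22.62° = 50.885 N down its slope, and the 13.1 kg mass has 13.1 × 9.8 × sin 42.51° = 86.750 N down its slope.
The 13.1 kg side's 86.750 N exceeds the other side's 50.885 N, so that mass slides down and the 13.5 kg mass slides up. Taking that direction as positive, Newton's second law for the whole system gives 86.750 − 50.885 = (13.5 + 13.1) a, so a = 35.865 / 26.6 = 1.3483 m/s².
For the 13.5 kg mass (up-slope positive): T − 50.885 = 13.5 × 1.3483, so T = 69.087 N.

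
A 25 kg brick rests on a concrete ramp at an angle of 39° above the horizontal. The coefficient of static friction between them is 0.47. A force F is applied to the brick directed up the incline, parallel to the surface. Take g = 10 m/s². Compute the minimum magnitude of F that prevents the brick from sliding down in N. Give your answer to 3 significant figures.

The normal force is N = mg cos 39° = 194.286 N. With F at its minimum the brick is on the verge of sliding down, so static friction is at its maximum μ_s N = 0.47 × 194.286 = 91.314 N and acts up the slope.
Equilibrium along the incline: F + μ_s N = mg sin 39°, so F = 157.330 − 91.314 = 66.016 N.

66.0 N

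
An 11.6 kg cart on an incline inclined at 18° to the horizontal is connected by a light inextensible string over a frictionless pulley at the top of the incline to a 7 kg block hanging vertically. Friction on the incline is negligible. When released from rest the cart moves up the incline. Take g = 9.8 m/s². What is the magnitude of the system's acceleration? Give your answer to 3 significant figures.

1.80 m/s²

For the cart on the incline: the weight component along the slope is m₁g sin 18° = 11.6 × 9.8 × 0.3090 = 35.127 N and the normal force is N = m₁g cos 18° = 108.116 N.
Newton's second law for the cart (up-slope positive): T − 35.127 = 11.6 a. For the hanging block (downward positive): 7 × 9.8 − T = 7 a.
Adding the two equations eliminates T: 33.473 = 18.6 a, so a = 1.7996 m/s².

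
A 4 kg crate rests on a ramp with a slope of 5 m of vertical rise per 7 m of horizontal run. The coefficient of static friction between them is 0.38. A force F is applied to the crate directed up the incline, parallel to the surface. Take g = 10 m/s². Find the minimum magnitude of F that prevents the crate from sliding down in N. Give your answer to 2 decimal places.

The normal force is N = mg cos 35.54° = 32.549 N. With F at its minimum the crate is on the verge of sliding down, so static friction is at its maximum μ_s N = 0.38 × 32.549 = 12.369 N and acts up the slope.
Equilibrium along the incline: F + μ_s N = mg sin 35.54°, so F = 23.250 − 12.369 = 10.881 N.

10.88 N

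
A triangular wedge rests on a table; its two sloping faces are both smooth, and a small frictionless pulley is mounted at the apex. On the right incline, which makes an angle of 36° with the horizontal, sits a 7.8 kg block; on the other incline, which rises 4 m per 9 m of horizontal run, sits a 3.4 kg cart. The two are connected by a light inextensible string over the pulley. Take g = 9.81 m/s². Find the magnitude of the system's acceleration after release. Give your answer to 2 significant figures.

Resolve each weight along its own incline: the 7.8 kg mass has component 7.8 × 9.81 × sin 36° = 44.976 N down its slope, and the 3.4 kg mass has 3.4 × 9.81 × sin 23.96° = 13.546 N down its slope.
The 7.8 kg side's 44.976 N exceeds the other side's 13.546 N, so that mass slides down and the 3.4 kg mass slides up. Taking that direction as positive, Newton's second law for the whole system gives 44.976 − 13.546 = (7.8 + 3.4) a, so a = 31.430 / 11.2 = 2.8063 m/s².

2.8 m/s²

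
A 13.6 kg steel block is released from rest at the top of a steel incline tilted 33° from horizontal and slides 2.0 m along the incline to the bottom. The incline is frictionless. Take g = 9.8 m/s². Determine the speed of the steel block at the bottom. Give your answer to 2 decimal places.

4.62 m/s

The weight component along the incline is mg sin 33° = 72.589 N and the normal force is N = mg cos 33° = 111.778 N.
With no friction, a = g sin 33° = 5.3375 m/s².
Starting from rest over a distance of 2.0 m, v² = 2aL = 2 × 5.3375 × 2.0 = 21.3500, so v = 4.6206 m/s.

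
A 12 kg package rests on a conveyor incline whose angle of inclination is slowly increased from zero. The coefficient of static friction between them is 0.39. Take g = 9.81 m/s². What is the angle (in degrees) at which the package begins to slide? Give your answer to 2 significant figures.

At the threshold of sliding, static friction is at its maximum μ_s N and exactly balances the weight component along the incline: mg sin θ = μ_s mg cos θ.
Hence tan θ = μ_s = 0.39, so θ = arctan(0.39) = 21.3058°.

21°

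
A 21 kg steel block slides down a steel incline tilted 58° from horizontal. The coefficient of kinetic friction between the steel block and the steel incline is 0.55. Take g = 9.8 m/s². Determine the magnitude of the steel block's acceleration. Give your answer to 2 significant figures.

Resolving the weight along the incline: the component pulling the steel block down the slope is mg sin 58° = 21 × 9.8 × 0.8480 = 174.518 N, and the normal force is N = mg cos 58° = 21 × 9.8 × 0.5299 = 109.053 N.
Kinetic friction acts up the slope with magnitude f = μN = 0.55 × 109.053 = 59.979 N.
Net force along the incline is 174.518 − 59.979 = 114.539 N, so a = 114.539 / 21 = 5.4542 m/s².

5.5 m/s²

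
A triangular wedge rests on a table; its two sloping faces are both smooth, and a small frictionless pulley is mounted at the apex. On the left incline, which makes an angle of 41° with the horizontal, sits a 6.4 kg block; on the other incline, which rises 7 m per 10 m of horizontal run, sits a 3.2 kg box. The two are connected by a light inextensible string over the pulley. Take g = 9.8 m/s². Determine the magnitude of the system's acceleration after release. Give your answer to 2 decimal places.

2.41 m/s²

Resolve each weight along its own incline: the 6.4 kg mass has component 6.4 × 9.8 × sin 41° = 41.148 N down its slope, and the 3.2 kg mass has 3.2 × 9.8 × sin 34.99° = 17.984 N down its slope.
The 6.4 kg side's 41.148 N exceeds the other side's 17.984 N, so that mass slides down and the 3.2 kg mass slides up. Taking that direction as positive, Newton's second law for the whole system gives 41.148 − 17.984 = (6.4 + 3.2) a, so a = 23.164 / 9.6 = 2.4129 m/s².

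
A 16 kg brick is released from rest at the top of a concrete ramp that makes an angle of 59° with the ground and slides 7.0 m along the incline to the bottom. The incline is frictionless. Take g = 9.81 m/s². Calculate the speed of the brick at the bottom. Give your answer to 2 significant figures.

The weight component along the incline is mg sin 59° = 134.541 N and the normal force is N = mg cos 59° = 80.840 N.
With no friction, a = g sin 59° = 8.4088 m/s².
Starting from rest over a distance of 7.0 m, v² = 2aL = 2 × 8.4088 × 7.0 = 117.7232, so v = 10.8500 m/s.

11 m/s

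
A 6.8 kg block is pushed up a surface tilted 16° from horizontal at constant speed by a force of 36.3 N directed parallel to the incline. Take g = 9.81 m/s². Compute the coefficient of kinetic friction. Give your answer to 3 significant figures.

At constant speed ΣF = 0 along the incline. The applied 36.3 N acts up the slope; the weight component mg sin 16° = 18.387 N and kinetic friction μN both act down the slope.
So 36.3 = 18.387 + μ × 64.124, giving μ = (36.3 − 18.387) / 64.124 = 0.2793.

0.279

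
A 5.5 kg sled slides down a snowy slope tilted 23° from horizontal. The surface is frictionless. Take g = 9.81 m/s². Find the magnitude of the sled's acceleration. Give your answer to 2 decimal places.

3.83 m/s²

Resolving the weight along the incline: the component pulling the sled down the slope is mg sin 23° = 5.5 × 9.81 × 0.3907 = 21.080 N, and the normal force is N = mg cos 23° = 5.5 × 9.81 × 0.9205 = 49.666 N.
With no friction the net force along the incline is 21.080 N, so a = g sin 23° = 21.080 / 5.5 = 3.8327 m/s².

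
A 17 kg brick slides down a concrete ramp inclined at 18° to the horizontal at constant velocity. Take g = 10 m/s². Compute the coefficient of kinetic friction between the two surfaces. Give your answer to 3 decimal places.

0.325

At constant velocity the net force along the incline is zero: mg sin 18° = μ mg cos 18°.
So μ = tan 18° = 0.3090 / 0.9511 = 0.3249.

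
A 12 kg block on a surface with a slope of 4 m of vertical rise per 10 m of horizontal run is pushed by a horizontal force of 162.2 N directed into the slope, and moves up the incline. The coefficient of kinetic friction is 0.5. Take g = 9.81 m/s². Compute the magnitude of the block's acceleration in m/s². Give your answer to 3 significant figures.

1.84 m/s²

The horizontal push has components F cos 21.80° = 162.2 × 0.9285 = 150.603 N up the incline and F sin 21.80° = 162.2 × 0.3714 = 60.241 N pressing into the surface.
The normal force is therefore N = mg cos 21.80° + F sin 21.80° = 109.303 + 60.241 = 169.544 N, and kinetic friction down the slope is μN = 0.5 × 169.544 = 84.772 N.
Along the incline: F cos 21.80° − mg sin 21.80° − μN = ma, so 150.603 − 43.721 − 84.772 = 12 a, giving a = 1.8425 m/s².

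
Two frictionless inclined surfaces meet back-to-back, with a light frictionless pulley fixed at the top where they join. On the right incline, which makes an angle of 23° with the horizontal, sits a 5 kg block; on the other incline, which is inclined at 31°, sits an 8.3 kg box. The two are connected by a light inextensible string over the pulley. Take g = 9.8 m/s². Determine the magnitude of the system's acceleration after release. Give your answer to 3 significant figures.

1.71 m/s²

Resolve each weight along its own incline: the 5 kg mass has component 5 × 9.8 × sin 23° = 19.146 N down its slope, and the 8.3 kg mass has 8.3 × 9.8 × sin 31° = 41.893 N down its slope.
The 8.3 kg side's 41.893 N exceeds the other side's 19.146 N, so that mass slides down and the 5 kg mass slides up. Taking that direction as positive, Newton's second law for the whole system gives 41.893 − 19.146 = (5 + 8.3) a, so a = 22.747 / 13.3 = 1.7103 m/s².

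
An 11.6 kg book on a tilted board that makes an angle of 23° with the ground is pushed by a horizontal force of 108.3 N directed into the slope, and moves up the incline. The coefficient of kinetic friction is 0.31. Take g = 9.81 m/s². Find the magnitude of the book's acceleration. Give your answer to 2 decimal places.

The horizontal push has components F cos 23° = 108.3 × 0.9205 = 99.690 N up the incline and F sin 23° = 108.3 × 0.3907 = 42.313 N pressing into the surface.
The normal force is therefore N = mg cos 23° + F sin 23° = 104.749 + 42.313 = 147.062 N, and kinetic friction down the slope is μN = 0.31 × 147.062 = 45.589 N.
Along the incline: F cos 23° − mg sin 23° − μN = ma, so 99.690 − 44.460 − 45.589 = 11.6 a, giving a = 0.8311 m/s².

0.83 m/s²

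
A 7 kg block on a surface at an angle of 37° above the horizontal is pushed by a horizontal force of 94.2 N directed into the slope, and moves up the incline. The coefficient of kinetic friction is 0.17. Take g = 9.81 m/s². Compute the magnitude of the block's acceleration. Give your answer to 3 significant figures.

The horizontal push has components F cos 37° = 94.2 × 0.7986 = 75.228 N up the incline and F sin 37° = 94.2 × 0.6018 = 56.690 N pressing into the surface.
The normal force is therefore N = mg cos 37° + F sin 37° = 54.840 + 56.690 = 111.530 N, and kinetic friction down the slope is μN = 0.17 × 111.530 = 18.960 N.
Along the incline: F cos 37° − mg sin 37° − μN = ma, so 75.228 − 41.326 − 18.960 = 7 a, giving a = 2.1346 m/s².

2.13 m/s²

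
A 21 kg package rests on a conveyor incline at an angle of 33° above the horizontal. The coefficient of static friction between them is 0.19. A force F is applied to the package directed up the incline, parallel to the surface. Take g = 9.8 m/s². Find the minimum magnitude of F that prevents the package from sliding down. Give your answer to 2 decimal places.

The normal force is N = mg cos 33° = 172.598 N. With F at its minimum the package is on the verge of sliding down, so static friction is at its maximum μ_s N = 0.19 × 172.598 = 32.794 N and acts up the slope.
Equilibrium along the incline: F + μ_s N = mg sin 33°, so F = 112.087 − 32.794 = 79.293 N.

79.29 N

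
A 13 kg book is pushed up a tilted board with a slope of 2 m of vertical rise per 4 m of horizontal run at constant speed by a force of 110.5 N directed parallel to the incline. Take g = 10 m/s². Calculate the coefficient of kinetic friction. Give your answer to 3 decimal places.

0.450

At constant speed ΣF = 0 along the incline. The applied 110.5 N acts up the slope; the weight component mg sin 26.57° = 58.138 N and kinetic friction μN both act down the slope.
So 110.5 = 58.138 + μ × 116.276, giving μ = (110.5 − 58.138) / 116.276 = 0.4503.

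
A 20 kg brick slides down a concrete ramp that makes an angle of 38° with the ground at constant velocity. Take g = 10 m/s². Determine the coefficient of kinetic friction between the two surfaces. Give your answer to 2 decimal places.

0.78

At constant velocity the net force along the incline is zero: mg sin 38° = μ mg cos 38°.
So μ = tan 38° = 0.6157 / 0.7880 = 0.7813.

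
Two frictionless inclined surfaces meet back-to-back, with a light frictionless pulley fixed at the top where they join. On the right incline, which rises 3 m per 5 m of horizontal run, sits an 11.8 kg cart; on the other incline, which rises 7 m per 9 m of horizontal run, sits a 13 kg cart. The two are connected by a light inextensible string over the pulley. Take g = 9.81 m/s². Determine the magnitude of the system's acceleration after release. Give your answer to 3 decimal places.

Resolve each weight along its own incline: the 11.8 kg mass has component 11.8 × 9.81 × sin 30.96° = 59.557 N down its slope, and the 13 kg mass has 13 × 9.81 × sin 37.87° = 78.296 N down its slope.
The 13 kg side's 78.296 N exceeds the other side's 59.557 N, so that mass slides down and the 11.8 kg mass slides up. Taking that direction as positive, Newton's second law for the whole system gives 78.296 − 59.557 = (11.8 + 13) a, so a = 18.739 / 24.8 = 0.7556 m/s².

0.756 m/s²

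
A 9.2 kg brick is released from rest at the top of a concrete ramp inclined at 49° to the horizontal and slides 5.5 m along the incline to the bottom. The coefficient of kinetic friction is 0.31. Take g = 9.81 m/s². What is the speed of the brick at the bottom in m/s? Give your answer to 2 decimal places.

7.71 m/s

The weight component along the incline is mg sin 49° = 68.114 N and the normal force is N = mg cos 49° = 59.211 N.
Friction up the slope is f = μN = 0.31 × 59.211 = 18.355 N, so the net downslope force is 68.114 − 18.355 = 49.759 N and a = 49.759 / 9.2 = 5.4086 m/s².
Starting from rest over a distance of 5.5 m, v² = 2aL = 2 × 5.4086 × 5.5 = 59.4946, so v = 7.7133 m/s.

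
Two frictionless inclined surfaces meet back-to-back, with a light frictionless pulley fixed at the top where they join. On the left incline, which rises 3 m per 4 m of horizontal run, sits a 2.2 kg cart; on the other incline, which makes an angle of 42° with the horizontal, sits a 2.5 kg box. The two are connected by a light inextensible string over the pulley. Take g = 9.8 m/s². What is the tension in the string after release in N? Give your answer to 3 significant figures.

Resolve each weight along its own incline: the 2.2 kg mass has component 2.2 × 9.8 × sin 36.87° = 12.936 N down its slope, and the 2.5 kg mass has 2.5 × 9.8 × sin 42° = 16.394 N down its slope.
The 2.5 kg side's 16.394 N exceeds the other side's 12.936 N, so that mass slides down and the 2.2 kg mass slides up. Taking that direction as positive, Newton's second law for the whole system gives 16.394 − 12.936 = (2.2 + 2.5) a, so a = 3.458 / 4.7 = 0.7357 m/s².
For the 2.2 kg mass (up-slope positive): T − 12.936 = 2.2 × 0.7357, so T = 14.555 N.

14.6 N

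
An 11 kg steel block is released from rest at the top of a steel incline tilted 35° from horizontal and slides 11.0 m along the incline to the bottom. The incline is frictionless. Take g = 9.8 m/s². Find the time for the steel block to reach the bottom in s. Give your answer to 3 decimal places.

1.978 s

The weight component along the incline is mg sin 35° = 61.832 N and the normal force is N = mg cos 35° = 88.305 N.
With no friction, a = g sin 35° = 5.6210 m/s².
Starting from rest, L = ½at², so t = √(2L/a) = √(2 × 11.0 / 5.6210) = 1.9784 s.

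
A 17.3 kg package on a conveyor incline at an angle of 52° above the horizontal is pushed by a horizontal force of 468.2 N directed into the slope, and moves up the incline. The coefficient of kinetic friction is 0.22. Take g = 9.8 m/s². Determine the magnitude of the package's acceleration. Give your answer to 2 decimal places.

2.92 m/s²

The horizontal push has components F cos 52° = 468.2 × 0.6157 = 288.271 N up the incline and F sin 52° = 468.2 × 0.7880 = 368.942 N pressing into the surface.
The normal force is therefore N = mg cos 52° + F sin 52° = 104.386 + 368.942 = 473.328 N, and kinetic friction down the slope is μN = 0.22 × 473.328 = 104.132 N.
Along the incline: F cos 52° − mg sin 52° − μN = ma, so 288.271 − 133.598 − 104.132 = 17.3 a, giving a = 2.9214 m/s².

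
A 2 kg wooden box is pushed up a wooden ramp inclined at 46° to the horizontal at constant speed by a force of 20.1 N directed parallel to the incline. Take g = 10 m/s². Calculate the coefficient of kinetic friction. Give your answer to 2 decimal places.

At constant speed ΣF = 0 along the incline. The applied 20.1 N acts up the slope; the weight component mg sin 46° = 14.387 N and kinetic friction μN both act down the slope.
So 20.1 = 14.387 + μ × 13.893, giving μ = (20.1 − 14.387) / 13.893 = 0.4112.

0.41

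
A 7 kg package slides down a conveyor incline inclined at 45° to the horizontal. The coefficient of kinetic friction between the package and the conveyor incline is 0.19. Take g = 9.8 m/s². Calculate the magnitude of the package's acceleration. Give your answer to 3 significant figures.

Resolving the weight along the incline: the component pulling the package down the slope is mg sin 45° = 7 × 9.8 × 0.7071 = 48.507 N, and the normal force is N = mg cos 45° = 7 × 9.8 × 0.7071 = 48.507 N.
Kinetic friction acts up the slope with magnitude f = μN = 0.19 × 48.507 = 9.216 N.
Net force along the incline is 48.507 − 9.216 = 39.291 N, so a = 39.291 / 7 = 5.6130 m/s².

5.61 m/s²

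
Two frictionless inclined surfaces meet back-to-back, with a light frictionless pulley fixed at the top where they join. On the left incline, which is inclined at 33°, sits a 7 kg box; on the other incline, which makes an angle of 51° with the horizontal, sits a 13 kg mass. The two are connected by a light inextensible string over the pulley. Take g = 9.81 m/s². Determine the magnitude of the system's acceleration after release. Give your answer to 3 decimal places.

Resolve each weight along its own incline: the 7 kg mass has component 7 × 9.81 × sin 33° = 37.400 N down its slope, and the 13 kg mass has 13 × 9.81 × sin 51° = 99.109 N down its slope.
The 13 kg side's 99.109 N exceeds the other side's 37.400 N, so that mass slides down and the 7 kg mass slides up. Taking that direction as positive, Newton's second law for the whole system gives 99.109 − 37.400 = (7 + 13) a, so a = 61.709 / 20 = 3.0855 m/s².

3.085 m/s²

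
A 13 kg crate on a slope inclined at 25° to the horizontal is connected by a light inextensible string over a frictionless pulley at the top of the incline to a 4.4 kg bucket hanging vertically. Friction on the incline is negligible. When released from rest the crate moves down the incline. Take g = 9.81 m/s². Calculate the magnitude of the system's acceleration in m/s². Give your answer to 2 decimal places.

For the crate on the incline: the weight component along the slope is m₁g sin 25° = 13 × 9.81 × 0.4226 = 53.894 N and the normal force is N = m₁g cos 25° = 115.581 N.
Newton's second law for the crate (down-slope positive): 53.894 − T = 13 a. For the hanging bucket (upward positive): T − 4.4 × 9.81 = 4.4 a.
Adding the two equations eliminates T: 10.730 = 17.4 a, so a = 0.6167 m/s².

0.62 m/s²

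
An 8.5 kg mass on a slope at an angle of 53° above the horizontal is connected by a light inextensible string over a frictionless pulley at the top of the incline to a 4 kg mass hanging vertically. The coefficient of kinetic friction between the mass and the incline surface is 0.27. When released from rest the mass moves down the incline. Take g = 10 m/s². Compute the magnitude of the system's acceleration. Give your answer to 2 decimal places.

1.13 m/s²

For the mass on the incline: the weight component along the slope is m₁g sin 53° = 8.5 × 10 × 0.7986 = 67.881 N and the normal force is N = m₁g cos 53° = 51.154 N.
Kinetic friction opposes the mass's motion down the incline: f = μN = 0.27 × 51.154 = 13.812 N acting up the slope.
Newton's second law for the mass (down-slope positive): 67.881 − 13.812 − T = 8.5 a. For the hanging mass (upward positive): T − 4 × 10 = 4 a.
Adding the two equations eliminates T: 14.069 = 12.5 a, so a = 1.1255 m/s².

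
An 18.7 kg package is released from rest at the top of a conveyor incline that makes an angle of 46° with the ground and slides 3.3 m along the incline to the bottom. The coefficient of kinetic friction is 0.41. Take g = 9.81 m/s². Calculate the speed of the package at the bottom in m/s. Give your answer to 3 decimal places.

5.304 m/s

The weight component along the incline is mg sin 46° = 131.961 N and the normal force is N = mg cos 46° = 127.433 N.
Friction up the slope is f = μN = 0.41 × 127.433 = 52.248 N, so the net downslope force is 131.961 − 52.248 = 79.713 N and a = 79.713 / 18.7 = 4.2627 m/s².
Starting from rest over a distance of 3.3 m, v² = 2aL = 2 × 4.2627 × 3.3 = 28.1338, so v = 5.3041 m/s.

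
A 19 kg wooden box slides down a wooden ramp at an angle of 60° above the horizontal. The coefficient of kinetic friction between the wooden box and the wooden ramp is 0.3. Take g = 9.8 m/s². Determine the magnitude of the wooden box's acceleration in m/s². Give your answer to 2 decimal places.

7.02 m/s²

Resolving the weight along the incline: the component pulling the wooden box down the slope is mg sin 60° = 19 × 9.8 × 0.8660 = 161.249 N, and the normal force is N = mg cos 60° = 19 × 9.8 × 0.5000 = 93.100 N.
Kinetic friction acts up the slope with magnitude f = μN = 0.3 × 93.100 = 27.930 N.
Net force along the incline is 161.249 − 27.930 = 133.319 N, so a = 133.319 / 19 = 7.0168 m/s².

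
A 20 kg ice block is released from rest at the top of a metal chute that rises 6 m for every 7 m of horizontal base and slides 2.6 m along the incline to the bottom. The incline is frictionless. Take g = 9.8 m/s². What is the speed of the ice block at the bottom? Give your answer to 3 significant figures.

The weight component along the incline is mg sin 40.60° = 127.555 N and the normal force is N = mg cos 40.60° = 148.814 N.
With no friction, a = g sin 40.60° = 6.3778 m/s².
Starting from rest over a distance of 2.6 m, v² = 2aL = 2 × 6.3778 × 2.6 = 33.1646, so v = 5.7589 m/s.

5.76 m/s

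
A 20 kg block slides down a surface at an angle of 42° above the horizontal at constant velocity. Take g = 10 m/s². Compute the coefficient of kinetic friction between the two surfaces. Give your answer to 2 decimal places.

At constant velocity the net force along the incline is zero: mg sin 42° = μ mg cos 42°.
So μ = tan 42° = 0.6691 / 0.7431 = 0.9004.

0.90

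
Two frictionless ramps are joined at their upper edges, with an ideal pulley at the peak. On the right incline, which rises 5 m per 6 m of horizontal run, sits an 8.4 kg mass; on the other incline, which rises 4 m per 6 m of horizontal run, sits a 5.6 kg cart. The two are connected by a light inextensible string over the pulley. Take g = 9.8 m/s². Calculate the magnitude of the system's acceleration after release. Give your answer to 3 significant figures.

1.59 m/s²

Resolve each weight along its own incline: the 8.4 kg mass has component 8.4 × 9.8 × sin 39.81° = 52.700 N down its slope, and the 5.6 kg mass has 5.6 × 9.8 × sin 33.69° = 30.442 N down its slope.
The 8.4 kg side's 52.700 N exceeds the other side's 30.442 N, so that mass slides down and the 5.6 kg mass slides up. Taking that direction as positive, Newton's second law for the whole system gives 52.700 − 30.442 = (8.4 + 5.6) a, so a = 22.258 / 14 = 1.5899 m/s².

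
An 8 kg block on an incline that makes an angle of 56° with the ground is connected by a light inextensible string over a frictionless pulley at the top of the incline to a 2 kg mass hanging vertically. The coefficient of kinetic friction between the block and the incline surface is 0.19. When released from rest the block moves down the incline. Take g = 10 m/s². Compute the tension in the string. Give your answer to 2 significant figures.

For the block on the incline: the weight component along the slope is m₁g sin 56° = 8 × 10 × 0.8290 = 66.320 N and the normal force is N = m₁g cos 56° = 44.735 N.
Kinetic friction opposes the block's motion down the incline: f = μN = 0.19 × 44.735 = 8.500 N acting up the slope.
Newton's second law for the block (down-slope positive): 66.320 − 8.500 − T = 8 a. For the hanging mass (upward positive): T − 2 × 10 = 2 a.
Adding the two equations eliminates T: 37.820 = 10 a, so a = 3.7820 m/s².
Then from the hanging mass's equation, T = 2 × (10 + 3.7820) = 27.564 N.

28 N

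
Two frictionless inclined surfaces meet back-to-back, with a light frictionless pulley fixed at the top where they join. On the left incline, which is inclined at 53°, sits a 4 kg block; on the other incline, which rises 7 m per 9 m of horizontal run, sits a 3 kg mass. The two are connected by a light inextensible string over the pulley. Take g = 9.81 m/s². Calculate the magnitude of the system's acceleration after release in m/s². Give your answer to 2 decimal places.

Resolve each weight along its own incline: the 4 kg mass has component 4 × 9.81 × sin 53° = 31.338 N down its slope, and the 3 kg mass has 3 × 9.81 × sin 37.87° = 18.068 N down its slope.
The 4 kg side's 31.338 N exceeds the other side's 18.068 N, so that mass slides down and the 3 kg mass slides up. Taking that direction as positive, Newton's second law for the whole system gives 31.338 − 18.068 = (4 + 3) a, so a = 13.270 / 7 = 1.8957 m/s².

1.90 m/s²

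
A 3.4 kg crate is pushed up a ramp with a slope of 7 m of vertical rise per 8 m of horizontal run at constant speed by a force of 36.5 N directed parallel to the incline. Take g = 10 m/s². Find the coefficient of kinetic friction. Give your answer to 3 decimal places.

0.551

At constant speed ΣF = 0 along the incline. The applied 36.5 N acts up the slope; the weight component mg sin 41.19° = 22.389 N and kinetic friction μN both act down the slope.
So 36.5 = 22.389 + μ × 25.588, giving μ = (36.5 − 22.389) / 25.588 = 0.5515.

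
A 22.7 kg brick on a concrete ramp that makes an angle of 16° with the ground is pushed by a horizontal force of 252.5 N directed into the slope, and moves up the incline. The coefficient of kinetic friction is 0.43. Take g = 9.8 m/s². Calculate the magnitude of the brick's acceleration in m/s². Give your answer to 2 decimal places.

The horizontal push has components F cos 16° = 252.5 × 0.9613 = 242.728 N up the incline and F sin 16° = 252.5 × 0.2756 = 69.589 N pressing into the surface.
The normal force is therefore N = mg cos 16° + F sin 16° = 213.851 + 69.589 = 283.440 N, and kinetic friction down the slope is μN = 0.43 × 283.440 = 121.879 N.
Along the incline: F cos 16° − mg sin 16° − μN = ma, so 242.728 − 61.310 − 121.879 = 22.7 a, giving a = 2.6229 m/s².

2.62 m/s²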